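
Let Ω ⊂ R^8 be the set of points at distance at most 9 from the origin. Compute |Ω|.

Volume = π^{8/2}·(9)^8/Γ(5) = 14348907·π^4/8 ≈ 1.74714e+08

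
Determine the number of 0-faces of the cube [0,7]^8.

f_0(8-cube) = (8 choose 0) · 2^8 = 256.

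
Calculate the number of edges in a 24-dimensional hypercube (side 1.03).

Number of 1-faces = C(24,1)·2^(24-1) = 24·8388608 = 201326592.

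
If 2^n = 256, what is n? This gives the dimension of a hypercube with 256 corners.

n = log_2(256) = 8.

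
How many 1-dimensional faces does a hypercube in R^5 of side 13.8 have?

An n-cube has C(n,k)·2^(n-k) k-faces. Here C(5,1)·2^4 = 5·16 = 80.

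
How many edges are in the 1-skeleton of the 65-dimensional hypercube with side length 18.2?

Number of 1-faces = C(65,1)·2^(65-1) = 65·18446744073709551616 = 1199038364791120855040.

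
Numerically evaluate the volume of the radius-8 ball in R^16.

V_16(8) = π^(16/2) · (8)^16 / Γ(16/2 + 1) = 2199023255552·π^8/315 ≈ 6.62397e+13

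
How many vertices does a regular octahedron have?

The vertices are ±e_1, ..., ±e_3, so there are 2·3 = 6.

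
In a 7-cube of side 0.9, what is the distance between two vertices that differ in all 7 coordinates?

Diagonal = √7 · 0.9 ≈ 2.38118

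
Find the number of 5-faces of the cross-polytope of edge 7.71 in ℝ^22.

Number of 5-faces = 2^(5+1) · C(22,5+1) = 64 · 74613 = 4775232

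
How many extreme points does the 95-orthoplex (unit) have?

An n-cross-polytope has 2n vertices; here n = 95, giving 190.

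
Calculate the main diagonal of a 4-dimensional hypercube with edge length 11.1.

||(11.1,11.1,...,11.1)|| = √(4)·11.1 = 22.2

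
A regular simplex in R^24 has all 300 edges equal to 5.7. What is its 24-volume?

For a regular n-simplex with edge a, V = (a^n / n!)·√((n+1)/2^n). With a=5.7, n=24: V ≈ 2.72208e-09.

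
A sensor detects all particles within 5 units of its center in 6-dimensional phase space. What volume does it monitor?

V_6(5) = π^(6/2) · (5)^6 / Γ(6/2 + 1) = 15625·π^3/6 ≈ 80745.5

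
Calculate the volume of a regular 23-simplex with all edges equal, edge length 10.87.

V = (10.87^23 / 23!) · √((23+1) / 2^23) ≈ 0.0445703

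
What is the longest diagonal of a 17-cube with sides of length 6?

||(6,6,...,6)|| = √(17)·6 ≈ 24.7386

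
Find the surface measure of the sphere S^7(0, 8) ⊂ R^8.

|∂B_8(8)| = 2097152·π^4/3 ≈ 6.80939e+07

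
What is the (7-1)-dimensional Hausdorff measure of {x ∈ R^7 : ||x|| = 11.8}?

S = n·V_n(r)/r = 7·V_7(11.8)/11.8 (volume-to-surface relation), giving 8.92833e+07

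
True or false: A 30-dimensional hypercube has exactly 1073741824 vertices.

True. The 30-cube has 2^30 = 1073741824 vertices.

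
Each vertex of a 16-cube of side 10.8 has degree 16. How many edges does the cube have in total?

The 16-cube has n·2^(n-1) = 16·2^15 = 16·32768 = 524288 edges.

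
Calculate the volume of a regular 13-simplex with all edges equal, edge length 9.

V = (9^13 / 13!) · √((13+1) / 2^13) ≈ 16.8749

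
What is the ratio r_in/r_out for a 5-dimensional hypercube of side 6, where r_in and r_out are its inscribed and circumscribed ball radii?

r_in = 6/2 (half the side); r_out = 6√5/2 (half the diagonal). Ratio = 1/√5 ≈ 0.447214.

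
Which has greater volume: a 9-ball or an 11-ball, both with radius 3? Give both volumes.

V_9(3) ≈ 64924.6. V_11(3) ≈ 333763. The 11-ball is larger.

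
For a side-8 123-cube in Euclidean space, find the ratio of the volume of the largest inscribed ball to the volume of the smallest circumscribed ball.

The radii are 8/2 and 8√123/2, so the volume ratio is (1/√123)^123 = 123^{-123/2} ≈ 2.95689e-129.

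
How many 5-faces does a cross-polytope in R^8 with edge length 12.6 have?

Number of 5-faces = 2^(5+1) · C(8,5+1) = 64 · 28 = 1792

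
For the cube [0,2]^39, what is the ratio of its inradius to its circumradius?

r_in / r_out = (2/2) / (2√39/2) = 1/√39 ≈ 0.160128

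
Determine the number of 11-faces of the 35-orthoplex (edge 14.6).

Number of 11-faces = 2^(11+1) · C(35,11+1) = 4096 · 834451800 = 3417914572800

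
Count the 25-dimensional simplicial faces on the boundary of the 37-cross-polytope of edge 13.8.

Each 25-face is the convex hull of 26 vertices, one chosen as ±e_i from each of 26 distinct axes: 2^26·C(37,26) = 57377552049635328.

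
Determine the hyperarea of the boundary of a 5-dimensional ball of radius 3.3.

S_5(3.3) = 2·π^(5/2)·(3.3)^4 / Γ(5/2) ≈ 3121.22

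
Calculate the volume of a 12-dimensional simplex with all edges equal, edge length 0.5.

V_12 = √(13) · 0.5^12 / (12! · 2^(12/2)) ≈ 2.87141e-14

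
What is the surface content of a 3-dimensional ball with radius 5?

S_3(5) = 2·π^(3/2)·(5)^2 / Γ(3/2) = 4πr² = 4π·(5)² ≈ 314.159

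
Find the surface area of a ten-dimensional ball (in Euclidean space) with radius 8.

The surface area of an n-ball is 2π^(n/2) r^(n-1) / Γ(n/2). For n=10, r=8: 33554432·π^5/3 ≈ 3.42277e+09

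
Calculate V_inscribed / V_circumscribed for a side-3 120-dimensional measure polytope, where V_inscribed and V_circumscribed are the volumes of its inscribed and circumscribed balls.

V_in/V_out = n^(-n/2) = 120^(-120/2) ≈ 1.7747e-125.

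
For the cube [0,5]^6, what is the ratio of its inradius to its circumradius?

For an n-cube of any side s, the inradius is s/2 and the circumradius is s√n/2, so the ratio is 1/√6 ≈ 0.408248.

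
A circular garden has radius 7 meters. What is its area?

V = 49·π ≈ 153.938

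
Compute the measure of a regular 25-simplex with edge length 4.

V_25 = √(26) · 4^25 / (25! · 2^(25/2)) ≈ 6.38948e-14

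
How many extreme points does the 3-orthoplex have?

The vertices are ±e_1, ..., ±e_3, so there are 2·3 = 6.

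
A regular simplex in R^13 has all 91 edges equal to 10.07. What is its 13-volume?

V = (10.07^13 / 13!) · √((13+1) / 2^13) ≈ 72.6895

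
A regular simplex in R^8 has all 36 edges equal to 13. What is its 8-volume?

V_8 = √(9) · 13^8 / (8! · 2^(8/2)) ≈ 3793.39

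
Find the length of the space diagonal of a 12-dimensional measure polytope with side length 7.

d = √(7² + 7² + ... + 7²) [12 terms] = √(12·7²) = 7√12 ≈ 24.2487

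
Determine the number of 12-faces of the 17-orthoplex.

An n-cross-polytope has 2^(k+1)·C(n,k+1) k-faces. Here 2^13·C(17,13) = 8192·2380 = 19496960.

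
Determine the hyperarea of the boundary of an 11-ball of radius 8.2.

|∂B_11(8.2)| ≈ 2.84863e+10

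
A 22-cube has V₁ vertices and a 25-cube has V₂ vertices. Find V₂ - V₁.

V₁ = 2^22 = 4194304. V₂ = 2^25 = 33554432. V₂ - V₁ = 29360128.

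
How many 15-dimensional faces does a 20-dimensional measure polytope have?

Number of 15-faces = C(20,15) · 2^(20-15) = 15504 · 32 = 496128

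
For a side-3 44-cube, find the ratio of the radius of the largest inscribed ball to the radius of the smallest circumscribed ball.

Ratio = (s/2)/(s√44/2) = 44^(-1/2) ≈ 0.150756.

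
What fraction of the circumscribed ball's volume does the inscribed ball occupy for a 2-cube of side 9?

Volume scales as r^n, and r_in/r_out = 1/√2, giving (1/√2)^2 ≈ 0.5.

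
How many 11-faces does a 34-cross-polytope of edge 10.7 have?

An n-cross-polytope has 2^(k+1)·C(n,k+1) k-faces. Here 2^12·C(34,12) = 4096·548354040 = 2246058147840.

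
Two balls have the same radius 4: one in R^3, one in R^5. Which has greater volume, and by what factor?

V_3(4) ≈ 268.083, V_5(4) ≈ 5390.12. The 5-ball is larger by a factor of 20.11.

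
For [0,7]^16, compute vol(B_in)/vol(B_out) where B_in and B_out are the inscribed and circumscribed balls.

Volume scales as r^n, and r_in/r_out = 1/√16, giving (1/√16)^16 ≈ 2.32831e-10.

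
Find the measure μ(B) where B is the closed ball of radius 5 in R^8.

V_8(5) = π^(8/2) · (5)^8 / Γ(8/2 + 1) = 390625·π^4/24 ≈ 1.58543e+06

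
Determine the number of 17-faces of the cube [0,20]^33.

An n-cube has C(n,k)·2^(n-k) k-faces. Here C(33,17)·2^16 = 1166803110·65536 = 76467608616960.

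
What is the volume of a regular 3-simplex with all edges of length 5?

Volume = (√2/12) · 5³ = 14.7314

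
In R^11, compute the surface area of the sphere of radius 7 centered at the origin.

The surface area of an n-ball is 2π^(n/2) r^(n-1) / Γ(n/2). For n=11, r=7: 2582630848·π^5/135 ≈ 5.85434e+09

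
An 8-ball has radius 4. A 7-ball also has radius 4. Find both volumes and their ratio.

V_8(4) ≈ 265992. V_7(4) ≈ 77410.6. Ratio V_8/V_7 ≈ 3.436.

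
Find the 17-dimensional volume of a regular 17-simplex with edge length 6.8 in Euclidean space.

V_17 = √(18) · 6.8^17 / (17! · 2^(17/2)) ≈ 0.00468235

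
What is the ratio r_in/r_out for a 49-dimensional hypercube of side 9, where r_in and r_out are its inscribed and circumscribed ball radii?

For an n-cube of any side s, the inradius is s/2 and the circumradius is s√n/2, so the ratio is 1/√49 ≈ 0.142857.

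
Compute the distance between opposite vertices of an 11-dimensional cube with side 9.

||(9,9,...,9)|| = √(11)·9 ≈ 29.8496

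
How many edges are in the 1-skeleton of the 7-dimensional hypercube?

An n-cube has n·2^(n-1) edges. With n = 7: 7·64 = 448.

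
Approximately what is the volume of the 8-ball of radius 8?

Volume = π^{8/2}·(8)^8/Γ(5) = 2097152·π^4/3 ≈ 6.80939e+07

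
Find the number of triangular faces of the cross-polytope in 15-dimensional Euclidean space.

Each 2-face is the convex hull of 3 vertices, one chosen as ±e_i from each of 3 distinct axes: 2^3·C(15,3) = 3640.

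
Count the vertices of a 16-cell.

The vertices are ±e_1, ..., ±e_4, so there are 2·4 = 8.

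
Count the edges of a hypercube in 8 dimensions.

Each of the 2^8 = 256 vertices has degree 8; total edges = 8·2^8/2 = 1024.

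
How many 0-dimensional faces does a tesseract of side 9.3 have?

Choose 0 of 4 axes to span the face (C(4,0) = 1 way), then fix each of the remaining 4 coordinates at one of its two extreme values (2^4 = 16 ways): 1·16 = 16.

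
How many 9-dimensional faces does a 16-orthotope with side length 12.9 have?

Number of 9-faces = C(16,9) · 2^(16-9) = 11440 · 128 = 1464320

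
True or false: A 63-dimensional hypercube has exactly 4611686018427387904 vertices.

False. The 63-cube has 2^63 = 9223372036854775808 vertices.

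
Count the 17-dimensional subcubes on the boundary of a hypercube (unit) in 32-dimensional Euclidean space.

An n-cube has C(n,k)·2^(n-k) k-faces. Here C(32,17)·2^15 = 565722720·32768 = 18537602088960.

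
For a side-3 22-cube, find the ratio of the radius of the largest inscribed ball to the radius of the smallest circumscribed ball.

Ratio = (s/2)/(s√22/2) = 22^(-1/2) ≈ 0.213201.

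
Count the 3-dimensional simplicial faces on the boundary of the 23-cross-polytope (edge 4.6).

Each 3-face is the convex hull of 4 vertices, one chosen as ±e_i from each of 4 distinct axes: 2^4·C(23,4) = 141680.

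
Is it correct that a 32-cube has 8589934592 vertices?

False. The 32-cube has 2^32 = 4294967296 vertices.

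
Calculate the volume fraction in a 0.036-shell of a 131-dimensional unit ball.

1 - (1-0.036)^131 ≈ 0.991795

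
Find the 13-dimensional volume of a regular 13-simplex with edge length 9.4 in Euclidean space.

Volume = 9.4^13 · √(14/2^13) / 13! ≈ 29.6996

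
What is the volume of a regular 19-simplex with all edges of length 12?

Volume = 12^19 · √(20/2^19) / 19! ≈ 16.2211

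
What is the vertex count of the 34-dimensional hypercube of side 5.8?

Number of vertices = 2^34 = 17179869184.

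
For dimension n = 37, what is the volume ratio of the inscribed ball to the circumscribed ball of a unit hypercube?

V_in/V_out = n^(-n/2) = 37^(-37/2) ≈ 9.73348e-30.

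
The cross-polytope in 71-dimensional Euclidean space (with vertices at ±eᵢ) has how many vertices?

The vertices are ±e_1, ..., ±e_71, so there are 2·71 = 142.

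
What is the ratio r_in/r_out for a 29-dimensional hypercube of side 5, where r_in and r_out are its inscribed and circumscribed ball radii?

For an n-cube of any side s, the inradius is s/2 and the circumradius is s√n/2, so the ratio is 1/√29 ≈ 0.185695.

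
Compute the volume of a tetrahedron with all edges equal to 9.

Volume = (√2/12) · 9³ = 85.9135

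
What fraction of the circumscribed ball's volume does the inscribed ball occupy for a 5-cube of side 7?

V_in / V_out = (r_in/r_out)^5 = (1/√5)^5 = 5^(-5/2) ≈ 0.0178885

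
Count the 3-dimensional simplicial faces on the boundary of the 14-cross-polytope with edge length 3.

Each 3-face is the convex hull of 4 vertices, one chosen as ±e_i from each of 4 distinct axes: 2^4·C(14,4) = 16016.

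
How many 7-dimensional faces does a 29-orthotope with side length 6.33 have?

An n-cube has C(n,k)·2^(n-k) k-faces. Here C(29,7)·2^22 = 1560780·4194304 = 6546385797120.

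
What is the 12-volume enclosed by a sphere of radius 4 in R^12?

V = 1048576·π^6/45 ≈ 2.2402e+07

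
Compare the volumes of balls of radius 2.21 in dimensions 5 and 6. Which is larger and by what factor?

V_5(2.21) ≈ 277.498, V_6(2.21) ≈ 602.077. The 6-ball is larger by a factor of 2.17.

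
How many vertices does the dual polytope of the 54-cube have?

An n-cross-polytope has 2n vertices; here n = 54, giving 108.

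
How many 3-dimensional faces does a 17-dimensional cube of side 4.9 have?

An n-cube has C(n,k)·2^(n-k) k-faces. Here C(17,3)·2^14 = 680·16384 = 11141120.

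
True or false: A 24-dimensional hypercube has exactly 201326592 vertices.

False. The 24-cube has 2^24 = 16777216 vertices.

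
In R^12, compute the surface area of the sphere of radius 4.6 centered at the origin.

S_12(4.6) = 2·π^(12/2)·(4.6)^11 / Γ(12/2) ≈ 3.12669e+08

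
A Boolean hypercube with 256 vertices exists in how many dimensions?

n = log_2(256) = 8.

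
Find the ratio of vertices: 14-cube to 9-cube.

The 14-cube has 2^14 = 16384 vertices. The 9-cube has 2^9 = 512 vertices. Ratio: 16384/512 = 32.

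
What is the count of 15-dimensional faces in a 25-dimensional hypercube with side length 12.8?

Number of 15-faces = C(25,15) · 2^(25-15) = 3268760 · 1024 = 3347210240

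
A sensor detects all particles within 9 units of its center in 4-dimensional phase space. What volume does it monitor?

V = 6561·π^2/2 ≈ 32377.2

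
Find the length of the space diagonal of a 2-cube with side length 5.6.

The space diagonal of an n-cube of side s is s√n. Here 5.6·√2 ≈ 7.9196.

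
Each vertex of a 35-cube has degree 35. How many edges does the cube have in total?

An n-cube has n·2^(n-1) edges. With n = 35: 35·17179869184 = 601295421440.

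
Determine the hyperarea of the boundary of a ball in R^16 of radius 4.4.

The surface area of an n-ball is 2π^(n/2) r^(n-1) / Γ(n/2). For n=16, r=4.4: 1.68884e+10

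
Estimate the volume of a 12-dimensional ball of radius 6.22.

Volume = π^{12/2}·(6.22)^12/Γ(7) ≈ 4.47766e+09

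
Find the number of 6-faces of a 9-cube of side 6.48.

An n-cube has C(n,k)·2^(n-k) k-faces. Here C(9,6)·2^3 = 84·8 = 672.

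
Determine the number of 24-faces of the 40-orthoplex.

Each 24-face is the convex hull of 25 vertices, one chosen as ±e_i from each of 25 distinct axes: 2^25·C(40,25) = 1349738605358088192.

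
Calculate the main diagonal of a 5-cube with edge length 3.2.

Diagonal = √5 · 3.2 ≈ 7.15542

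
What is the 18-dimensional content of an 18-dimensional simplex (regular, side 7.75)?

V_18 = √(19) · 7.75^18 / (18! · 2^(18/2)) ≈ 0.0135268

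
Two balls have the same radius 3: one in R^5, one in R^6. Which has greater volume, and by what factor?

V_5(3) ≈ 1279.1, V_6(3) ≈ 3767.26. The 6-ball is larger by a factor of 2.945.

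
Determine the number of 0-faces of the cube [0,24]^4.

Choose 0 of 4 axes to span the face (C(4,0) = 1 way), then fix each of the remaining 4 coordinates at one of its two extreme values (2^4 = 16 ways): 1·16 = 16.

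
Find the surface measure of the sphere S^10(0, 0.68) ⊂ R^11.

S_11(0.68) = 2·π^(11/2)·(0.68)^10 / Γ(11/2) ≈ 0.438114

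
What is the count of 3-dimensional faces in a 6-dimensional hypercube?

An n-cube has C(n,k)·2^(n-k) k-faces. Here C(6,3)·2^3 = 20·8 = 160.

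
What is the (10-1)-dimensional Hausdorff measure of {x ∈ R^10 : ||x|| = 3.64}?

S = n·V_n(r)/r = 10·V_10(3.64)/3.64 (volume-to-surface relation), giving 2.86075e+06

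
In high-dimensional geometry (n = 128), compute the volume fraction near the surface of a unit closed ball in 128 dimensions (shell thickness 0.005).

1 - (1-0.005)^128 ≈ 0.473553 ≈ 47.36%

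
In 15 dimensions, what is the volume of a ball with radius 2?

V_15(2) = π^(15/2) · (2)^15 / Γ(15/2 + 1) = 8388608·π^7/2027025 ≈ 12499.1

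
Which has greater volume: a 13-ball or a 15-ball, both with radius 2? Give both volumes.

V_13(2) ≈ 7459.87. V_15(2) ≈ 12499.1. The 15-ball is larger.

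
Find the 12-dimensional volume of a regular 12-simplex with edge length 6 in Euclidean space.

V = (6^12 / 12!) · √((12+1) / 2^12) ≈ 0.256018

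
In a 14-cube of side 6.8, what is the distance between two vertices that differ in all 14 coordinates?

d = √(6.8² + 6.8² + ... + 6.8²) [14 terms] = √(14·6.8²) = 6.8√14 ≈ 25.4433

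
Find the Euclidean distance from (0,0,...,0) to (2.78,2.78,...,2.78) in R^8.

Diagonal = √8 · 2.78 ≈ 7.86303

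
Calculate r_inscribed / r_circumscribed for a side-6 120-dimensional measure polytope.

For an n-cube of any side s, the inradius is s/2 and the circumradius is s√n/2, so the ratio is 1/√120 ≈ 0.0912871.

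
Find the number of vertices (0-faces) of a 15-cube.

An n-cube has C(n,k)·2^(n-k) k-faces. Here C(15,0)·2^15 = 1·32768 = 32768.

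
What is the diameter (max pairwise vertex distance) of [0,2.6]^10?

d = √(2.6² + 2.6² + ... + 2.6²) [10 terms] = √(10·2.6²) = 2.6√10 ≈ 8.22192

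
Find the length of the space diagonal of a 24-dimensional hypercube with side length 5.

The space diagonal of an n-cube of side s is s√n. Here 5·√24 ≈ 24.4949.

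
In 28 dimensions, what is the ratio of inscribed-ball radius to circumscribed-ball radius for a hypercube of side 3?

For an n-cube of any side s, the inradius is s/2 and the circumradius is s√n/2, so the ratio is 1/√28 ≈ 0.188982.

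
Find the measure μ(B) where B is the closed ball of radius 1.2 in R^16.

Volume = π^{16/2}·(1.2)^16/Γ(9) ≈ 4.35089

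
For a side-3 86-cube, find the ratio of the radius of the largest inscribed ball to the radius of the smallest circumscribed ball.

For an n-cube of any side s, the inradius is s/2 and the circumradius is s√n/2, so the ratio is 1/√86 ≈ 0.107833.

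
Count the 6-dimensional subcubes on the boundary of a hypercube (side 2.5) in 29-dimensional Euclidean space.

Number of 6-faces = C(29,6) · 2^(29-6) = 475020 · 8388608 = 3984756572160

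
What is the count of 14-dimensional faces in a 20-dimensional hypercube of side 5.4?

Choose 14 of 20 axes to span the face (C(20,14) = 38760 ways), then fix each of the remaining 6 coordinates at one of its two extreme values (2^6 = 64 ways): 38760·64 = 2480640.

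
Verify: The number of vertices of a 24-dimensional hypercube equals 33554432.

False. The 24-cube has 2^24 = 16777216 vertices.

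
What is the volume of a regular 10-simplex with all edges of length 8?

V_10 = √(11) · 8^10 / (10! · 2^(10/2)) ≈ 30.6678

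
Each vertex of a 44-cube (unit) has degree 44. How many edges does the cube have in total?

An n-cube has n·2^(n-1) edges. With n = 44: 44·8796093022208 = 387028092977152.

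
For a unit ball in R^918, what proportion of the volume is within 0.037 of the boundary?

V(inner)/V(outer) = ((1-0.037)/1)^918 ≈ 9.31e-16, so the shell fraction is 1 - 9.31e-16.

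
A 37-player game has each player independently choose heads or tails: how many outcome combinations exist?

Number of vertices = 2^37 = 137438953472.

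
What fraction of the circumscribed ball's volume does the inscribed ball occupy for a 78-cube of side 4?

Volume scales as r^n, and r_in/r_out = 1/√78, giving (1/√78)^78 ≈ 1.61551e-74.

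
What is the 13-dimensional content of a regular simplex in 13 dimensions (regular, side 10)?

V_13 = √(14) · 10^13 / (13! · 2^(13/2)) ≈ 66.3879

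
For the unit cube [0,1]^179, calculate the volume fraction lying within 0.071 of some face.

The inner cube has side 1-2·0.071 = 0.858 and volume (0.858)^179 ≈ 1.242e-12, so the shell holds 1 - 1.242e-12 of the volume.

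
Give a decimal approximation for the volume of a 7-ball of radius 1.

The n-ball volume is π^(n/2)·r^n/Γ(n/2+1). With n=7, r=1: V = 16·π^3/105 ≈ 4.72477.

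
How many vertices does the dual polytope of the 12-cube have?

The 12-dimensional cross-polytope has 2n = 2·12 = 24 vertices.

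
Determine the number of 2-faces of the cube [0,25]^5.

Choose 2 of 5 axes to span the face (C(5,2) = 10 ways), then fix each of the remaining 3 coordinates at one of its two extreme values (2^3 = 8 ways): 10·8 = 80.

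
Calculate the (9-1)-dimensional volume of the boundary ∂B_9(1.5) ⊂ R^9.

The surface area of an n-ball is 2π^(n/2) r^(n-1) / Γ(n/2). For n=9, r=1.5: 2187·π^4/280 ≈ 760.835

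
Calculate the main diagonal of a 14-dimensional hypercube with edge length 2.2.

The space diagonal of an n-cube of side s is s√n. Here 2.2·√14 ≈ 8.23165.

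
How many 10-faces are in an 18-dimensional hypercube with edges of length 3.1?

Number of 10-faces = C(18,10) · 2^(18-10) = 43758 · 256 = 11202048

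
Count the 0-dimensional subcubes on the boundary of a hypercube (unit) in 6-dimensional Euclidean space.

f_0(6-cube) = (6 choose 0) · 2^6 = 64.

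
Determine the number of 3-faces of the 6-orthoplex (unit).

Number of 3-faces = 2^(3+1) · C(6,3+1) = 16 · 15 = 240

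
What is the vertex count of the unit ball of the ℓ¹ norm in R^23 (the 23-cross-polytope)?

The vertices are ±e_1, ..., ±e_23, so there are 2·23 = 46.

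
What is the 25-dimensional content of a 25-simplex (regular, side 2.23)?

For a regular n-simplex with edge a, V = (a^n / n!)·√((n+1)/2^n). With a=2.23, n=25: V ≈ 2.89459e-20.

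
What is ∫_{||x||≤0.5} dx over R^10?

Volume = π^{10/2}·(0.5)^10/Γ(6) = π^5/122880 ≈ 0.00249039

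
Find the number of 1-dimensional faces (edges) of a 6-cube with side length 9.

Number of 1-faces = C(6,1)·2^(6-1) = 6·32 = 192.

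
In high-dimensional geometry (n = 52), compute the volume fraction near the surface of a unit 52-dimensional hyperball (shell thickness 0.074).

1 - (1-0.074)^52 ≈ 0.981644 ≈ 98.16%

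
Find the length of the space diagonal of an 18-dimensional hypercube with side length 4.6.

||(4.6,4.6,...,4.6)|| = √(18)·4.6 ≈ 19.5161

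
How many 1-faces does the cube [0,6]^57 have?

The 57-cube has n·2^(n-1) = 57·2^56 = 57·72057594037927936 = 4107282860161892352 edges.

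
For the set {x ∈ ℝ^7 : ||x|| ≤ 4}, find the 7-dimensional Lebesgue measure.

V_7(4) = π^(7/2) · (4)^7 / Γ(7/2 + 1) = 262144·π^3/105 ≈ 77410.6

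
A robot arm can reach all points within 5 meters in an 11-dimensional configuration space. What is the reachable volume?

V = 625000000·π^5/2079 ≈ 9.19973e+07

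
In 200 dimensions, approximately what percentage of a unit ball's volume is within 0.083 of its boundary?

1 - (1-0.083)^200 ≈ 0.9999999702 ≈ 99.999997%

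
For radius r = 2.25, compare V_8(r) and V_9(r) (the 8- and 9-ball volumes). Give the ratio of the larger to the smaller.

V_8(2.25) ≈ 2665.93, V_9(2.25) ≈ 4874.84. The 9-ball is larger by a factor of 1.829.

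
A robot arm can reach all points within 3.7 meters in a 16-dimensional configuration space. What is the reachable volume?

Volume = π^{16/2}·(3.7)^16/Γ(9) ≈ 2.90339e+08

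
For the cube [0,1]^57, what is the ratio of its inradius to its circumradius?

r_in = 1/2 (half the side); r_out = 1√57/2 (half the diagonal). Ratio = 1/√57 ≈ 0.132453.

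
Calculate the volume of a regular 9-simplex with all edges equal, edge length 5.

V_9 = √(10) · 5^9 / (9! · 2^(9/2)) ≈ 0.752198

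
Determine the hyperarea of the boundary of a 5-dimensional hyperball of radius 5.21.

S = n·V_n(r)/r = 5·V_5(5.21)/5.21 (volume-to-surface relation), giving 19391.9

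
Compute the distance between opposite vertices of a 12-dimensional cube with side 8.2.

Diagonal = √12 · 8.2 ≈ 28.4056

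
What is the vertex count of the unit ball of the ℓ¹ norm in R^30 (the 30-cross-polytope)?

The vertices are ±e_1, ..., ±e_30, so there are 2·30 = 60.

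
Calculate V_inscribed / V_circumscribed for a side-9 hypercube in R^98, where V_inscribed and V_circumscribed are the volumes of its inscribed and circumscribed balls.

V_in / V_out = (r_in/r_out)^98 = (1/√98)^98 = 98^(-98/2) ≈ 2.69105e-98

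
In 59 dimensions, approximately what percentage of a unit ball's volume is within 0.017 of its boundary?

1 - (1-0.017)^59 ≈ 0.636372 ≈ 63.64%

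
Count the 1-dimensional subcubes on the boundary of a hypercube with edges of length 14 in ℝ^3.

f_1(3-cube) = (3 choose 1) · 2^2 = 12.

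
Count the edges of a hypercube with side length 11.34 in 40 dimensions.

The 40-cube has n·2^(n-1) = 40·2^39 = 40·549755813888 = 21990232555520 edges.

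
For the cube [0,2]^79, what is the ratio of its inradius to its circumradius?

r_in / r_out = (2/2) / (2√79/2) = 1/√79 ≈ 0.112509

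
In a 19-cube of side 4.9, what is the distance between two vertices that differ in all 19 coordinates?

Diagonal = √19 · 4.9 ≈ 21.3586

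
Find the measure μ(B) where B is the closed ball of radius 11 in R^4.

Volume = π^{4/2}·(11)^4/Γ(3) = 14641·π^2/2 ≈ 72250.4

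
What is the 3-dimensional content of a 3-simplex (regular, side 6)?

Volume = (√2/12) · 6³ = 25.4558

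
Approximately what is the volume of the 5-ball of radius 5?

V_5(5) = π^(5/2) · (5)^5 / Γ(5/2 + 1) = 5000·π^2/3 ≈ 16449.3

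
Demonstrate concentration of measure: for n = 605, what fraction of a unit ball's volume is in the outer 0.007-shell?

1 - (1-0.007)^605 ≈ 0.985734 ≈ 98.57%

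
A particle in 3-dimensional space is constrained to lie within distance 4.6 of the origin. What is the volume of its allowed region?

The n-ball volume is π^(n/2)·r^n/Γ(n/2+1). With n=3, r=4.6: V ≈ 407.72.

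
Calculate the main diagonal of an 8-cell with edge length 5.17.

||(5.17,5.17,...,5.17)|| = √(4)·5.17 = 10.34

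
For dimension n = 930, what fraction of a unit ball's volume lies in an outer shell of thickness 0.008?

1 - (1-0.008)^930 ≈ 0.99943 ≈ 99.94%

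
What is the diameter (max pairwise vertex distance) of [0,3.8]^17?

The space diagonal of an n-cube of side s is s√n. Here 3.8·√17 ≈ 15.6678.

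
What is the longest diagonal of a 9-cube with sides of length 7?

Diagonal = √9 · 7 = 21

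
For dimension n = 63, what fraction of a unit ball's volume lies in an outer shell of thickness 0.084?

1 - (1-0.084)^63 ≈ 0.996024 ≈ 99.60%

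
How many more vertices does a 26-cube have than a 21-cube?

The 26-cube has 2^26 = 67108864 vertices. The 21-cube has 2^21 = 2097152 vertices. Difference: 67108864 - 2097152 = 65011712.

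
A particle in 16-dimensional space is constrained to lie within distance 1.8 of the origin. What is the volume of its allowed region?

V_16(1.8) = π^(16/2) · (1.8)^16 / Γ(16/2 + 1) ≈ 2857.84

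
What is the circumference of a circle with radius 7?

S = n·V_n(r)/r = 2·V_2(7)/7 (volume-to-surface relation), giving 2πr = 2π·7 ≈ 43.9823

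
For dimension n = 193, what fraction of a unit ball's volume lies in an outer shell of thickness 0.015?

1 - (1-0.015)^193 ≈ 0.945901 ≈ 94.59%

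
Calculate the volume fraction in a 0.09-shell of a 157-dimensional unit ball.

1 - (1-0.09)^157 ≈ 0.9999996289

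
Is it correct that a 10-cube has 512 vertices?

False. The 10-cube has 2^10 = 1024 vertices.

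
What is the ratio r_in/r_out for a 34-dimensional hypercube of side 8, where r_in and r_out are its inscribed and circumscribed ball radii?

Ratio = (s/2)/(s√34/2) = 34^(-1/2) ≈ 0.171499.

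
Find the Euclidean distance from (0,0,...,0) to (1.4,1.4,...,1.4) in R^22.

||(1.4,1.4,...,1.4)|| = √(22)·1.4 ≈ 6.56658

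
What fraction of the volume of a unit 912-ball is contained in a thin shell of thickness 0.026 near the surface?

Shell fraction = 1 - (1-0.026)^912 ≈ 1 - 3.679e-11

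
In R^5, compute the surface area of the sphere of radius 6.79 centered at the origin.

|∂B_5(6.79)| ≈ 55943.2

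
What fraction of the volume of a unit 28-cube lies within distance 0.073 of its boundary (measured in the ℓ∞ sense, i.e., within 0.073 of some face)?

The inner cube has side 1-2·0.073 = 0.854 and volume (0.854)^28 ≈ 0.01205, so the shell holds 0.987955 of the volume.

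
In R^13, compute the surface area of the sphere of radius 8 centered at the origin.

S_13(8) = 2·π^(13/2)·(8)^12 / Γ(13/2) = 8796093022208·π^6/10395 ≈ 8.13513e+11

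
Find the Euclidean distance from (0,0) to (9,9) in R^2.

d = √(9² + 9² + ... + 9²) [2 terms] = √(2·9²) = 9√2 ≈ 12.7279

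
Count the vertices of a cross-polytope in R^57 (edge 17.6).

An n-cross-polytope has 2n vertices; here n = 57, giving 114.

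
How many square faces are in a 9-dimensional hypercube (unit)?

Number of 2-faces = C(9,2) · 2^(9-2) = 36 · 128 = 4608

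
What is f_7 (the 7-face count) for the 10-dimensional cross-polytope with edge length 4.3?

An n-cross-polytope has 2^(k+1)·C(n,k+1) k-faces. Here 2^8·C(10,8) = 256·45 = 11520.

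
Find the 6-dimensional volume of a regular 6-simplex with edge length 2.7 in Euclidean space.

Volume = 2.7^6 · √(7/2^6) / 6! ≈ 0.177955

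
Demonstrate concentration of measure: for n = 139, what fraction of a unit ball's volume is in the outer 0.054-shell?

1 - (1-0.054)^139 ≈ 0.999554 ≈ 99.9554%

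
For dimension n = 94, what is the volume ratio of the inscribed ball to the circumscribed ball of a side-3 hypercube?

The radii are 3/2 and 3√94/2, so the volume ratio is (1/√94)^94 = 94^{-94/2} ≈ 1.83228e-93.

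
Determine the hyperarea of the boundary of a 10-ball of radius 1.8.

S = n·V_n(r)/r = 10·V_10(1.8)/1.8 (volume-to-surface relation), giving 5058.49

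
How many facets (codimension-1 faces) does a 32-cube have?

f_31(32-cube) = (32 choose 31) · 2^1 = 64.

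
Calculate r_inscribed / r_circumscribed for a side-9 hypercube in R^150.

For an n-cube of any side s, the inradius is s/2 and the circumradius is s√n/2, so the ratio is 1/√150 ≈ 0.0816497.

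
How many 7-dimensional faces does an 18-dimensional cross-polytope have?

An n-cross-polytope has 2^(k+1)·C(n,k+1) k-faces. Here 2^8·C(18,8) = 256·43758 = 11202048.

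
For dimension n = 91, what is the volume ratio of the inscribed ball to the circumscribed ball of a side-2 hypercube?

V_in / V_out = (r_in/r_out)^91 = (1/√91)^91 = 91^(-91/2) ≈ 7.30494e-90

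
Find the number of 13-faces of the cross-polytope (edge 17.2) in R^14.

An n-cross-polytope has 2^(k+1)·C(n,k+1) k-faces. Here 2^14·C(14,14) = 16384·1 = 16384.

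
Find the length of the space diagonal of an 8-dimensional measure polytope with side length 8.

d = √(8² + 8² + ... + 8²) [8 terms] = √(8·8²) = 8√8 ≈ 22.6274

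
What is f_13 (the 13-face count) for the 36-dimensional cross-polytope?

An n-cross-polytope has 2^(k+1)·C(n,k+1) k-faces. Here 2^14·C(36,14) = 16384·3796297200 = 62198533324800.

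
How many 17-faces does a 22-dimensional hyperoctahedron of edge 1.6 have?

Number of 17-faces = 2^(17+1) · C(22,17+1) = 262144 · 7315 = 1917583360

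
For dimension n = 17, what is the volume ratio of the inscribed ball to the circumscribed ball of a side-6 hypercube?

The radii are 6/2 and 6√17/2, so the volume ratio is (1/√17)^17 = 17^{-17/2} ≈ 3.47684e-11.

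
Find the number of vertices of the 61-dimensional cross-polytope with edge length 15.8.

The 61-dimensional cross-polytope has 2n = 2·61 = 122 vertices.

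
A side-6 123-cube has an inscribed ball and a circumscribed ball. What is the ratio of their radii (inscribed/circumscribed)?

r_in = 6/2 (half the side); r_out = 6√123/2 (half the diagonal). Ratio = 1/√123 ≈ 0.090167.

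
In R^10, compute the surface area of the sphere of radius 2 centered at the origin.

S_10(2) = 2·π^(10/2)·(2)^9 / Γ(10/2) = 128·π^5/3 ≈ 13056.8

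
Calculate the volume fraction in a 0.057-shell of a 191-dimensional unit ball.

V(inner)/V(outer) = ((1-0.057)/1)^191 ≈ 1.354e-05, so the shell fraction is 0.999986.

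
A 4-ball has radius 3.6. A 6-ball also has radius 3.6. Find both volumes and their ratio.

V_4(3.6) ≈ 828.857. V_6(3.6) ≈ 11249. Ratio V_4/V_6 ≈ 0.07368.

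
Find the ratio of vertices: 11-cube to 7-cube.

The 11-cube has 2^11 = 2048 vertices. The 7-cube has 2^7 = 128 vertices. Ratio: 2048/128 = 16.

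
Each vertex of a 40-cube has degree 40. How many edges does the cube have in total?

An n-cube has n·2^(n-1) edges. With n = 40: 40·549755813888 = 21990232555520.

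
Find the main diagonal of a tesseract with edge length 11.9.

||(11.9,11.9,...,11.9)|| = √(4)·11.9 = 23.8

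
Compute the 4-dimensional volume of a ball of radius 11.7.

Volume = π^{4/2}·(11.7)^4/Γ(3) ≈ 92472.6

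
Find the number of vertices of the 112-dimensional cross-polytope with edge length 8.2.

The vertices are ±e_1, ..., ±e_112, so there are 2·112 = 224.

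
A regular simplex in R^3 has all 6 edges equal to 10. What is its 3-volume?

Volume = (√2/12) · 10³ = 117.851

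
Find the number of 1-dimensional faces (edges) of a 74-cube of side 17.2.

Number of 1-faces = C(74,1)·2^(74-1) = 74·9444732965739290427392 = 698910239464707491627008.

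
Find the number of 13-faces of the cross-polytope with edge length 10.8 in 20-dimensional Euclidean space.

Each 13-face is the convex hull of 14 vertices, one chosen as ±e_i from each of 14 distinct axes: 2^14·C(20,14) = 635043840.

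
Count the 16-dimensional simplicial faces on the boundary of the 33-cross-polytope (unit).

Each 16-face is the convex hull of 17 vertices, one chosen as ±e_i from each of 17 distinct axes: 2^17·C(33,17) = 152935217233920.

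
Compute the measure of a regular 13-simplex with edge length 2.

V_13 = √(14) · 2^13 / (13! · 2^(13/2)) ≈ 5.43849e-08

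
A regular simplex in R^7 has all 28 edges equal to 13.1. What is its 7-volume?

Volume = 13.1^7 · √(8/2^7) / 7! ≈ 3284.04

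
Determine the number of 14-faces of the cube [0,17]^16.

Number of 14-faces = C(16,14) · 2^(16-14) = 120 · 4 = 480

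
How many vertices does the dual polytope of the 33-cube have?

An n-cross-polytope has 2n vertices; here n = 33, giving 66.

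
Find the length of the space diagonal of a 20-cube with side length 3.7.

Diagonal = √20 · 3.7 ≈ 16.5469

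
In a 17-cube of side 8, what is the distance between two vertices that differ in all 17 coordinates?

||(8,8,...,8)|| = √(17)·8 ≈ 32.9848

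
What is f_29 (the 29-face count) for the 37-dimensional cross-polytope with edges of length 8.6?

Each 29-face is the convex hull of 30 vertices, one chosen as ±e_i from each of 30 distinct axes: 2^30·C(37,30) = 11054678884220928.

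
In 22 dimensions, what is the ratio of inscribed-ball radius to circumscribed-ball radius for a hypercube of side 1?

r_in = 1/2 (half the side); r_out = 1√22/2 (half the diagonal). Ratio = 1/√22 ≈ 0.213201.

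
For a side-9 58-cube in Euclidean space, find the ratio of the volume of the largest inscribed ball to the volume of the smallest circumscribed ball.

The radii are 9/2 and 9√58/2, so the volume ratio is (1/√58)^58 = 58^{-58/2} ≈ 7.25418e-52.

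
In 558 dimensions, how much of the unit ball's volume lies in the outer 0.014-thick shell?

V(inner)/V(outer) = ((1-0.014)/1)^558 ≈ 0.0003831, so the shell fraction is 0.999617.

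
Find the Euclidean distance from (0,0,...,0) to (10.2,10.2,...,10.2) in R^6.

Diagonal = √6 · 10.2 ≈ 24.9848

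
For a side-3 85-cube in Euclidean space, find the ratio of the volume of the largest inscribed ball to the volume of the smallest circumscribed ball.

Volume scales as r^n, and r_in/r_out = 1/√85, giving (1/√85)^85 ≈ 9.99299e-83.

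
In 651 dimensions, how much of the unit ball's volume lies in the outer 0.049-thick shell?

V(inner)/V(outer) = ((1-0.049)/1)^651 ≈ 6.245e-15, so the shell fraction is 1 - 6.245e-15.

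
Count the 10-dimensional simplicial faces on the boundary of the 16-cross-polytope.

Number of 10-faces = 2^(10+1) · C(16,10+1) = 2048 · 4368 = 8945664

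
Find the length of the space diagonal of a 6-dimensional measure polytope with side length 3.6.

d = √(3.6² + 3.6² + ... + 3.6²) [6 terms] = √(6·3.6²) = 3.6√6 ≈ 8.81816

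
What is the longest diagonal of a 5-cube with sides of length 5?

||(5,5,...,5)|| = √(5)·5 ≈ 11.1803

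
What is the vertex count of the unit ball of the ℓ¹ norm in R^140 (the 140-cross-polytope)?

The vertices are ±e_1, ..., ±e_140, so there are 2·140 = 280.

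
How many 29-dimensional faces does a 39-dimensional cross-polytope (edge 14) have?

Number of 29-faces = 2^(29+1) · C(39,29+1) = 1073741824 · 211915132 = 227542140366880768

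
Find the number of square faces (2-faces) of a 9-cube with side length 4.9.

Choose 2 of 9 axes to span the face (C(9,2) = 36 ways), then fix each of the remaining 7 coordinates at one of its two extreme values (2^7 = 128 ways): 36·128 = 4608.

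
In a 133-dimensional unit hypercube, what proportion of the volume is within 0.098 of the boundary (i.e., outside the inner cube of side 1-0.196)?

Shell fraction = 1 - (1-0.196)^133 ≈ 1 - 2.506e-13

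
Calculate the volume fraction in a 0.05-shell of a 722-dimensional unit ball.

Shell fraction = 1 - (1-0.05)^722 ≈ 1 - 8.25e-17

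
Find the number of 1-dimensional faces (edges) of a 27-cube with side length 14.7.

The 27-cube has n·2^(n-1) = 27·2^26 = 27·67108864 = 1811939328 edges.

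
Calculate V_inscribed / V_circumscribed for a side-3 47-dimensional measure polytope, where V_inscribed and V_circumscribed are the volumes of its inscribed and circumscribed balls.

V_in/V_out = n^(-n/2) = 47^(-47/2) ≈ 5.07809e-40.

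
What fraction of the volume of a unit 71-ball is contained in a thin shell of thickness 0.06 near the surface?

1 - (1-0.06)^71 ≈ 0.987638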